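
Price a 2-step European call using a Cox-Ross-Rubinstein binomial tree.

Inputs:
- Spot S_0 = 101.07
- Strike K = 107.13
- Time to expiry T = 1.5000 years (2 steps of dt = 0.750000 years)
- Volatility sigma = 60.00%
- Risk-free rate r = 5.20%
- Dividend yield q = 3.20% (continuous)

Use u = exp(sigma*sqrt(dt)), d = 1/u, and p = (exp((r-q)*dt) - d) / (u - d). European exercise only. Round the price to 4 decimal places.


Answer: Price = V(0,0) = 24.7224

Derivation:
dt = T/N = 0.750000
u = exp(sigma*sqrt(dt)) = 1.681381; d = 1/u = 0.594749
p = (exp((r-q)*dt) - d) / (u - d) = 0.386850
Discount per step: exp(-r*dt) = 0.961751
Stock lattice S(k, i) with i counting down-moves:
  k=0: S(0,0) = 101.0700
  k=1: S(1,0) = 169.9371; S(1,1) = 60.1113
  k=2: S(2,0) = 285.7290; S(2,1) = 101.0700; S(2,2) = 35.7512
Terminal payoffs V(N, i) = max(S_T - K, 0):
  V(2,0) = 178.599006; V(2,1) = 0.000000; V(2,2) = 0.000000
Backward induction: V(k, i) = exp(-r*dt) * [p * V(k+1, i) + (1-p) * V(k+1, i+1)].
  V(1,0) = exp(-r*dt) * [p*178.599006 + (1-p)*0.000000] = 66.448410
  V(1,1) = exp(-r*dt) * [p*0.000000 + (1-p)*0.000000] = 0.000000
  V(0,0) = exp(-r*dt) * [p*66.448410 + (1-p)*0.000000] = 24.722372


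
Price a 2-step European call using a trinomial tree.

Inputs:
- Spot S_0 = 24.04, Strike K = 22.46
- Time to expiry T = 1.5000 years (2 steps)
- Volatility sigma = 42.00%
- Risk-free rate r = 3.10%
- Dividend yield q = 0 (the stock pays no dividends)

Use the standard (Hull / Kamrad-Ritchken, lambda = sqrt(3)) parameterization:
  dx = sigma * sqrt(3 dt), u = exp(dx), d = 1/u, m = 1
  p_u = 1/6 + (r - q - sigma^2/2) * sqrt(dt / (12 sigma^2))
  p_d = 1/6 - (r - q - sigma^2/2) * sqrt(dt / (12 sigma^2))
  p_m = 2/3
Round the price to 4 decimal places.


Answer: Price = V(0,0) = 5.6242

Derivation:
dt = T/N = 0.750000; dx = sigma*sqrt(3*dt) = 0.630000
u = exp(dx) = 1.877611; d = 1/u = 0.532592
p_u = 0.132619, p_m = 0.666667, p_d = 0.200714
Discount per step: exp(-r*dt) = 0.977018
Stock lattice S(k, j) with j the centered position index:
  k=0: S(0,+0) = 24.0400
  k=1: S(1,-1) = 12.8035; S(1,+0) = 24.0400; S(1,+1) = 45.1378
  k=2: S(2,-2) = 6.8190; S(2,-1) = 12.8035; S(2,+0) = 24.0400; S(2,+1) = 45.1378; S(2,+2) = 84.7511
Terminal payoffs V(N, j) = max(S_T - K, 0):
  V(2,-2) = 0.000000; V(2,-1) = 0.000000; V(2,+0) = 1.580000; V(2,+1) = 22.677758; V(2,+2) = 62.291133
Backward induction: V(k, j) = exp(-r*dt) * [p_u * V(k+1, j+1) + p_m * V(k+1, j) + p_d * V(k+1, j-1)]
  V(1,-1) = exp(-r*dt) * [p_u*1.580000 + p_m*0.000000 + p_d*0.000000] = 0.204723
  V(1,+0) = exp(-r*dt) * [p_u*22.677758 + p_m*1.580000 + p_d*0.000000] = 3.967511
  V(1,+1) = exp(-r*dt) * [p_u*62.291133 + p_m*22.677758 + p_d*1.580000] = 23.152034
  V(0,+0) = exp(-r*dt) * [p_u*23.152034 + p_m*3.967511 + p_d*0.204723] = 5.624204


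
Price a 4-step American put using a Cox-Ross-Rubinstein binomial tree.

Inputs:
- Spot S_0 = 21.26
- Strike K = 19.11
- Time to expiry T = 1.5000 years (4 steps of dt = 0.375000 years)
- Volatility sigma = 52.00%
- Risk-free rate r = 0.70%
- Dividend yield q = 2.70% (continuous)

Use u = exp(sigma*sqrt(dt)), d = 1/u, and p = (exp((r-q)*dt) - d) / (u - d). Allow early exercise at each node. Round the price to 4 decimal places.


Answer: Price = V(0,0) = 4.2079

Derivation:
dt = T/N = 0.375000
u = exp(sigma*sqrt(dt)) = 1.374972; d = 1/u = 0.727287
p = (exp((r-q)*dt) - d) / (u - d) = 0.409521
Discount per step: exp(-r*dt) = 0.997378
Stock lattice S(k, i) with i counting down-moves:
  k=0: S(0,0) = 21.2600
  k=1: S(1,0) = 29.2319; S(1,1) = 15.4621
  k=2: S(2,0) = 40.1931; S(2,1) = 21.2600; S(2,2) = 11.2454
  k=3: S(3,0) = 55.2644; S(3,1) = 29.2319; S(3,2) = 15.4621; S(3,3) = 8.1786
  k=4: S(4,0) = 75.9870; S(4,1) = 40.1931; S(4,2) = 21.2600; S(4,3) = 11.2454; S(4,4) = 5.9482
Terminal payoffs V(N, i) = max(K - S_T, 0):
  V(4,0) = 0.000000; V(4,1) = 0.000000; V(4,2) = 0.000000; V(4,3) = 7.864590; V(4,4) = 13.161776
Backward induction: V(k, i) = exp(-r*dt) * [p * V(k+1, i) + (1-p) * V(k+1, i+1)]; then take max(V_cont, immediate exercise) for American.
  V(3,0) = exp(-r*dt) * [p*0.000000 + (1-p)*0.000000] = 0.000000; exercise = 0.000000; V(3,0) = max -> 0.000000
  V(3,1) = exp(-r*dt) * [p*0.000000 + (1-p)*0.000000] = 0.000000; exercise = 0.000000; V(3,1) = max -> 0.000000
  V(3,2) = exp(-r*dt) * [p*0.000000 + (1-p)*7.864590] = 4.631700; exercise = 3.647872; V(3,2) = max -> 4.631700
  V(3,3) = exp(-r*dt) * [p*7.864590 + (1-p)*13.161776] = 10.963649; exercise = 10.931356; V(3,3) = max -> 10.963649
  V(2,0) = exp(-r*dt) * [p*0.000000 + (1-p)*0.000000] = 0.000000; exercise = 0.000000; V(2,0) = max -> 0.000000
  V(2,1) = exp(-r*dt) * [p*0.000000 + (1-p)*4.631700] = 2.727751; exercise = 0.000000; V(2,1) = max -> 2.727751
  V(2,2) = exp(-r*dt) * [p*4.631700 + (1-p)*10.963649] = 8.348638; exercise = 7.864590; V(2,2) = max -> 8.348638
  V(1,0) = exp(-r*dt) * [p*0.000000 + (1-p)*2.727751] = 1.606457; exercise = 0.000000; V(1,0) = max -> 1.606457
  V(1,1) = exp(-r*dt) * [p*2.727751 + (1-p)*8.348638] = 6.030914; exercise = 3.647872; V(1,1) = max -> 6.030914
  V(0,0) = exp(-r*dt) * [p*1.606457 + (1-p)*6.030914] = 4.207945; exercise = 0.000000; V(0,0) = max -> 4.207945


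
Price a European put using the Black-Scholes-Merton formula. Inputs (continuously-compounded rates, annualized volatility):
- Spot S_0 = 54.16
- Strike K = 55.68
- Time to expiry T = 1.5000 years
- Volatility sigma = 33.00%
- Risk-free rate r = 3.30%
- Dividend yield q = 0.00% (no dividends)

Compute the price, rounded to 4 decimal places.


d1 = (ln(S/K) + (r - q + 0.5*sigma^2) * T) / (sigma * sqrt(T)) = 0.25607464
d2 = d1 - sigma * sqrt(T) = -0.14809117
exp(-rT) = 0.95170516; exp(-qT) = 1.00000000
P = K * exp(-rT) * N(-d2) - S_0 * exp(-qT) * N(-d1)
N(-d1) = 0.39894660; N(-d2) = 0.55886459
P = 55.6800 * 0.95170516 * 0.55886459 - 54.1600 * 1.00000000 * 0.39894660 = 8.0078

Answer: Price = 8.0078


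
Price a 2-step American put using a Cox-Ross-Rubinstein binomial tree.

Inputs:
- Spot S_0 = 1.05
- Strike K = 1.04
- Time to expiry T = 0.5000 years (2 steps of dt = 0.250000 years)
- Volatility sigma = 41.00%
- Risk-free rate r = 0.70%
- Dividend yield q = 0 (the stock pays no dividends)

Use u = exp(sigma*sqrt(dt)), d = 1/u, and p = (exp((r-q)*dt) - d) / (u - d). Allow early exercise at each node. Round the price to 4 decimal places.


Answer: Price = V(0,0) = 0.1023

Derivation:
dt = T/N = 0.250000
u = exp(sigma*sqrt(dt)) = 1.227525; d = 1/u = 0.814647
p = (exp((r-q)*dt) - d) / (u - d) = 0.453171
Discount per step: exp(-r*dt) = 0.998252
Stock lattice S(k, i) with i counting down-moves:
  k=0: S(0,0) = 1.0500
  k=1: S(1,0) = 1.2889; S(1,1) = 0.8554
  k=2: S(2,0) = 1.5822; S(2,1) = 1.0500; S(2,2) = 0.6968
Terminal payoffs V(N, i) = max(K - S_T, 0):
  V(2,0) = 0.000000; V(2,1) = 0.000000; V(2,2) = 0.343167
Backward induction: V(k, i) = exp(-r*dt) * [p * V(k+1, i) + (1-p) * V(k+1, i+1)]; then take max(V_cont, immediate exercise) for American.
  V(1,0) = exp(-r*dt) * [p*0.000000 + (1-p)*0.000000] = 0.000000; exercise = 0.000000; V(1,0) = max -> 0.000000
  V(1,1) = exp(-r*dt) * [p*0.000000 + (1-p)*0.343167] = 0.187326; exercise = 0.184620; V(1,1) = max -> 0.187326
  V(0,0) = exp(-r*dt) * [p*0.000000 + (1-p)*0.187326] = 0.102256; exercise = 0.000000; V(0,0) = max -> 0.102256


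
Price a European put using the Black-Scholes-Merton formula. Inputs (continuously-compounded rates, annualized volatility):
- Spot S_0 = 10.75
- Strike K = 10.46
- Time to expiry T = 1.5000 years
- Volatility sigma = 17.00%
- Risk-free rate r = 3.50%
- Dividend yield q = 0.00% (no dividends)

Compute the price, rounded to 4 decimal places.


d1 = (ln(S/K) + (r - q + 0.5*sigma^2) * T) / (sigma * sqrt(T)) = 0.48760357
d2 = d1 - sigma * sqrt(T) = 0.27939695
exp(-rT) = 0.94885432; exp(-qT) = 1.00000000
P = K * exp(-rT) * N(-d2) - S_0 * exp(-qT) * N(-d1)
N(-d1) = 0.31291533; N(-d2) = 0.38997011
P = 10.4600 * 0.94885432 * 0.38997011 - 10.7500 * 1.00000000 * 0.31291533 = 0.5066

Answer: Price = 0.5066


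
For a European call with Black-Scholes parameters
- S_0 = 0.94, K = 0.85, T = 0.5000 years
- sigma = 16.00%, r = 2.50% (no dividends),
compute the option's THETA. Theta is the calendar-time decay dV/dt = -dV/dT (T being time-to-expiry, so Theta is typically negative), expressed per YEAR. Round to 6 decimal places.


Answer: Theta = -0.041639

Derivation:
d1 = 1.0566254716; d2 = 0.9434883866
phi(d1) = 0.2282834485; exp(-qT) = 1.0000000000; exp(-rT) = 0.9875778005
Theta = -S*exp(-qT)*phi(d1)*sigma/(2*sqrt(T)) - r*K*exp(-rT)*N(d2) + q*S*exp(-qT)*N(d1)
N(d1) = 0.8546587246; N(d2) = 0.8272844236; sqrt(T) = 0.7071067812
Term 1 = -0.9400 * 1.0000000000 * 0.2282834485 * 0.1600 / (2 * 0.7071067812) = -0.0242776845
Term 2 = -0.0250 * 0.8500 * 0.9875778005 * 0.8272844236 = -0.0173614143
Term 3 = 0 (no dividend yield, q = 0)
Theta = -0.0242776845 + (-0.0173614143) + (0.0000000000) = -0.041639


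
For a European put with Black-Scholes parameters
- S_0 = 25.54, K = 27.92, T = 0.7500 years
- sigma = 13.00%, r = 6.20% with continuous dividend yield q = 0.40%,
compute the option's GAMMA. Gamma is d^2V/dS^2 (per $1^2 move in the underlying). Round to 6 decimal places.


Answer: Gamma = 0.130169

Derivation:
d1 = -0.3487189168; d2 = -0.4613022192
phi(d1) = 0.3754083265; exp(-qT) = 0.9970044955; exp(-rT) = 0.9545645606
Gamma = exp(-qT) * phi(d1) / (S * sigma * sqrt(T)) = 0.9970044955 * 0.3754083265 / (25.5400 * 0.1300 * 0.8660254038) = 0.130169


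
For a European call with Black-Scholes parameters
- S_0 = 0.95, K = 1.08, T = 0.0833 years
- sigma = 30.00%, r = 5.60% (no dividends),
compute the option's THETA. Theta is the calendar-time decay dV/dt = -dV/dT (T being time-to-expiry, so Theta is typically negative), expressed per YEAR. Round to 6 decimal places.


Answer: Theta = -0.079837

Derivation:
d1 = -1.3840819265; d2 = -1.4706671446
phi(d1) = 0.1530822496; exp(-qT) = 1.0000000000; exp(-rT) = 0.9953460633
Theta = -S*exp(-qT)*phi(d1)*sigma/(2*sqrt(T)) - r*K*exp(-rT)*N(d2) + q*S*exp(-qT)*N(d1)
N(d1) = 0.0831666852; N(d2) = 0.0706905779; sqrt(T) = 0.2886173938
Term 1 = -0.9500 * 1.0000000000 * 0.1530822496 * 0.3000 / (2 * 0.2886173938) = -0.0755817946
Term 2 = -0.0560 * 1.0800 * 0.9953460633 * 0.0706905779 = -0.0042554689
Term 3 = 0 (no dividend yield, q = 0)
Theta = -0.0755817946 + (-0.0042554689) + (0.0000000000) = -0.079837


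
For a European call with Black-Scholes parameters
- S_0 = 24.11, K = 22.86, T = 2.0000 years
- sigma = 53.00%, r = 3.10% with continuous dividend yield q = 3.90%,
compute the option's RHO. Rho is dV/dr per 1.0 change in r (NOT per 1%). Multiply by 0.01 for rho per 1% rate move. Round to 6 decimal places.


Answer: Rho = 16.009372

Derivation:
d1 = 0.4244482284; d2 = -0.3250849596
phi(d1) = 0.3645772986; exp(-qT) = 0.9249644265; exp(-rT) = 0.9398828868
N(d2) = 0.3725583859
Rho = K*T*exp(-rT)*N(d2) = 22.8600 * 2.0000 * 0.9398828868 * 0.3725583859 = 16.009372


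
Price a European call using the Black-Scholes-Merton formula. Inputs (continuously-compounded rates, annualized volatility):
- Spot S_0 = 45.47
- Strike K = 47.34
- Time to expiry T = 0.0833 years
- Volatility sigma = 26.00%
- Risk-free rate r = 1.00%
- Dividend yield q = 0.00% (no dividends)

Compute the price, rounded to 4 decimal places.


d1 = (ln(S/K) + (r - q + 0.5*sigma^2) * T) / (sigma * sqrt(T)) = -0.48846004
d2 = d1 - sigma * sqrt(T) = -0.56350056
exp(-rT) = 0.99916735; exp(-qT) = 1.00000000
C = S_0 * exp(-qT) * N(d1) - K * exp(-rT) * N(d2)
N(d1) = 0.31261201; N(d2) = 0.28654704
C = 45.4700 * 1.00000000 * 0.31261201 - 47.3400 * 0.99916735 * 0.28654704 = 0.6606

Answer: Price = 0.6606


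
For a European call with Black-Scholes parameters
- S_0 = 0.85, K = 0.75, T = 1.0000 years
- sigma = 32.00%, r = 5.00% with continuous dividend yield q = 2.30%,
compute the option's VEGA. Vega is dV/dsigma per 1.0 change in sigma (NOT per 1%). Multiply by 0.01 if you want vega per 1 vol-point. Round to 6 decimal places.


Answer: Vega = 0.270795

Derivation:
d1 = 0.6355098217; d2 = 0.3155098217
phi(d1) = 0.3259944573; exp(-qT) = 0.9772624838; exp(-rT) = 0.9512294245
Vega = S * exp(-qT) * phi(d1) * sqrt(T) = 0.8500 * 0.9772624838 * 0.3259944573 * 1.0000000000 = 0.270795


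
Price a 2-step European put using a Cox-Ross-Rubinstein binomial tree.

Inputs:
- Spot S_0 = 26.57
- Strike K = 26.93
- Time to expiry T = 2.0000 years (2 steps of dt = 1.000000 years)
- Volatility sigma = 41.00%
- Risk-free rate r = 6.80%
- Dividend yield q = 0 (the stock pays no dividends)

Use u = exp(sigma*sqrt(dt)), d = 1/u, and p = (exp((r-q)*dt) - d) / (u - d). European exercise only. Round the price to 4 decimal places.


Answer: Price = V(0,0) = 3.7183

Derivation:
dt = T/N = 1.000000
u = exp(sigma*sqrt(dt)) = 1.506818; d = 1/u = 0.663650
p = (exp((r-q)*dt) - d) / (u - d) = 0.482366
Discount per step: exp(-r*dt) = 0.934260
Stock lattice S(k, i) with i counting down-moves:
  k=0: S(0,0) = 26.5700
  k=1: S(1,0) = 40.0361; S(1,1) = 17.6332
  k=2: S(2,0) = 60.3272; S(2,1) = 26.5700; S(2,2) = 11.7023
Terminal payoffs V(N, i) = max(K - S_T, 0):
  V(2,0) = 0.000000; V(2,1) = 0.360000; V(2,2) = 15.227731
Backward induction: V(k, i) = exp(-r*dt) * [p * V(k+1, i) + (1-p) * V(k+1, i+1)].
  V(1,0) = exp(-r*dt) * [p*0.000000 + (1-p)*0.360000] = 0.174098
  V(1,1) = exp(-r*dt) * [p*0.360000 + (1-p)*15.227731] = 7.526447
  V(0,0) = exp(-r*dt) * [p*0.174098 + (1-p)*7.526447] = 3.718288


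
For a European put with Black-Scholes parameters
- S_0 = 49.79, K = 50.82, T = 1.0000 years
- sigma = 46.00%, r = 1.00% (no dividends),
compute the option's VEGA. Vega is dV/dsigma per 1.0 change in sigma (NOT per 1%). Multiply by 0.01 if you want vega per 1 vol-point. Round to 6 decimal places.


d1 = 0.2072264843; d2 = -0.2527735157
phi(d1) = 0.3904677338; exp(-qT) = 1.0000000000; exp(-rT) = 0.9900498337
Vega = S * exp(-qT) * phi(d1) * sqrt(T) = 49.7900 * 1.0000000000 * 0.3904677338 * 1.0000000000 = 19.441388

Answer: Vega = 19.441388


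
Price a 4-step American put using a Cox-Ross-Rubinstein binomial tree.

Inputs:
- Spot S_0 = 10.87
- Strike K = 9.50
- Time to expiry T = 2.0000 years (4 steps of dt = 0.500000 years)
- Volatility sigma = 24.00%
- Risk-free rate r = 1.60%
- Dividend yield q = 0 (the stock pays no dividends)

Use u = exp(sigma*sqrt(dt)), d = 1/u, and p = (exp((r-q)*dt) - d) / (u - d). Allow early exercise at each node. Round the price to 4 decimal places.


Answer: Price = V(0,0) = 0.7477

Derivation:
dt = T/N = 0.500000
u = exp(sigma*sqrt(dt)) = 1.184956; d = 1/u = 0.843913
p = (exp((r-q)*dt) - d) / (u - d) = 0.481227
Discount per step: exp(-r*dt) = 0.992032
Stock lattice S(k, i) with i counting down-moves:
  k=0: S(0,0) = 10.8700
  k=1: S(1,0) = 12.8805; S(1,1) = 9.1733
  k=2: S(2,0) = 15.2628; S(2,1) = 10.8700; S(2,2) = 7.7415
  k=3: S(3,0) = 18.0857; S(3,1) = 12.8805; S(3,2) = 9.1733; S(3,3) = 6.5332
  k=4: S(4,0) = 21.4308; S(4,1) = 15.2628; S(4,2) = 10.8700; S(4,3) = 7.7415; S(4,4) = 5.5134
Terminal payoffs V(N, i) = max(K - S_T, 0):
  V(4,0) = 0.000000; V(4,1) = 0.000000; V(4,2) = 0.000000; V(4,3) = 1.758500; V(4,4) = 3.986585
Backward induction: V(k, i) = exp(-r*dt) * [p * V(k+1, i) + (1-p) * V(k+1, i+1)]; then take max(V_cont, immediate exercise) for American.
  V(3,0) = exp(-r*dt) * [p*0.000000 + (1-p)*0.000000] = 0.000000; exercise = 0.000000; V(3,0) = max -> 0.000000
  V(3,1) = exp(-r*dt) * [p*0.000000 + (1-p)*0.000000] = 0.000000; exercise = 0.000000; V(3,1) = max -> 0.000000
  V(3,2) = exp(-r*dt) * [p*0.000000 + (1-p)*1.758500] = 0.904994; exercise = 0.326663; V(3,2) = max -> 0.904994
  V(3,3) = exp(-r*dt) * [p*1.758500 + (1-p)*3.986585] = 2.891149; exercise = 2.966846; V(3,3) = max -> 2.966846
  V(2,0) = exp(-r*dt) * [p*0.000000 + (1-p)*0.000000] = 0.000000; exercise = 0.000000; V(2,0) = max -> 0.000000
  V(2,1) = exp(-r*dt) * [p*0.000000 + (1-p)*0.904994] = 0.465746; exercise = 0.000000; V(2,1) = max -> 0.465746
  V(2,2) = exp(-r*dt) * [p*0.904994 + (1-p)*2.966846] = 1.958894; exercise = 1.758500; V(2,2) = max -> 1.958894
  V(1,0) = exp(-r*dt) * [p*0.000000 + (1-p)*0.465746] = 0.239691; exercise = 0.000000; V(1,0) = max -> 0.239691
  V(1,1) = exp(-r*dt) * [p*0.465746 + (1-p)*1.958894] = 1.230468; exercise = 0.326663; V(1,1) = max -> 1.230468
  V(0,0) = exp(-r*dt) * [p*0.239691 + (1-p)*1.230468] = 0.747674; exercise = 0.000000; V(0,0) = max -> 0.747674


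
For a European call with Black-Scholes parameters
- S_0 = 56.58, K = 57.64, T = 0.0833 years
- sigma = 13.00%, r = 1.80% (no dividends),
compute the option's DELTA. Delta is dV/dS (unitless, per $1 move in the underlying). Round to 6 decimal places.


d1 = -0.4359756499; d2 = -0.4734959111
phi(d1) = 0.3627737502; exp(-qT) = 1.0000000000; exp(-rT) = 0.9985017235
N(d1) = 0.3314271983
Delta = exp(-qT) * N(d1) = 1.0000000000 * 0.3314271983 = 0.331427

Answer: Delta = 0.331427


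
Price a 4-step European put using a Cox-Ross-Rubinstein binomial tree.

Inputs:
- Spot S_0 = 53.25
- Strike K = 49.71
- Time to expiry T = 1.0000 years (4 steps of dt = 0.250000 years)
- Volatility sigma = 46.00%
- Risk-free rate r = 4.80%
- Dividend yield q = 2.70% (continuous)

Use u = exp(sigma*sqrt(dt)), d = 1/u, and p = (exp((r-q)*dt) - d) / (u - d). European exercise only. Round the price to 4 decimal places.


dt = T/N = 0.250000
u = exp(sigma*sqrt(dt)) = 1.258600; d = 1/u = 0.794534
p = (exp((r-q)*dt) - d) / (u - d) = 0.454095
Discount per step: exp(-r*dt) = 0.988072
Stock lattice S(k, i) with i counting down-moves:
  k=0: S(0,0) = 53.2500
  k=1: S(1,0) = 67.0205; S(1,1) = 42.3089
  k=2: S(2,0) = 84.3519; S(2,1) = 53.2500; S(2,2) = 33.6159
  k=3: S(3,0) = 106.1654; S(3,1) = 67.0205; S(3,2) = 42.3089; S(3,3) = 26.7089
  k=4: S(4,0) = 133.6197; S(4,1) = 84.3519; S(4,2) = 53.2500; S(4,3) = 33.6159; S(4,4) = 21.2211
Terminal payoffs V(N, i) = max(K - S_T, 0):
  V(4,0) = 0.000000; V(4,1) = 0.000000; V(4,2) = 0.000000; V(4,3) = 16.094146; V(4,4) = 28.488861
Backward induction: V(k, i) = exp(-r*dt) * [p * V(k+1, i) + (1-p) * V(k+1, i+1)].
  V(3,0) = exp(-r*dt) * [p*0.000000 + (1-p)*0.000000] = 0.000000
  V(3,1) = exp(-r*dt) * [p*0.000000 + (1-p)*0.000000] = 0.000000
  V(3,2) = exp(-r*dt) * [p*0.000000 + (1-p)*16.094146] = 8.681075
  V(3,3) = exp(-r*dt) * [p*16.094146 + (1-p)*28.488861] = 22.587797
  V(2,0) = exp(-r*dt) * [p*0.000000 + (1-p)*0.000000] = 0.000000
  V(2,1) = exp(-r*dt) * [p*0.000000 + (1-p)*8.681075] = 4.682514
  V(2,2) = exp(-r*dt) * [p*8.681075 + (1-p)*22.587797] = 16.078718
  V(1,0) = exp(-r*dt) * [p*0.000000 + (1-p)*4.682514] = 2.525717
  V(1,1) = exp(-r*dt) * [p*4.682514 + (1-p)*16.078718] = 10.773697
  V(0,0) = exp(-r*dt) * [p*2.525717 + (1-p)*10.773697] = 6.944495

Answer: Price = V(0,0) = 6.9445


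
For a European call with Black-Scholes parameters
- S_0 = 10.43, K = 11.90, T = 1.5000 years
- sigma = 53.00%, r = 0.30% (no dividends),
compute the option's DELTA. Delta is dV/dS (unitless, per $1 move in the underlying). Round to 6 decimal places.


Answer: Delta = 0.551069

Derivation:
d1 = 0.1283638445; d2 = -0.5207509374
phi(d1) = 0.3956690413; exp(-qT) = 1.0000000000; exp(-rT) = 0.9955101098
N(d1) = 0.5510694788
Delta = exp(-qT) * N(d1) = 1.0000000000 * 0.5510694788 = 0.551069


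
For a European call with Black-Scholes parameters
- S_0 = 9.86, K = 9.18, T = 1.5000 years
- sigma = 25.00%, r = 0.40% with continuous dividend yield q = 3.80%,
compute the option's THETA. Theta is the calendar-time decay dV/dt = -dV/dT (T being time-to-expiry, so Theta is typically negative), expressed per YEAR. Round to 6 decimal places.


d1 = 0.2199118055; d2 = -0.0862744124
phi(d1) = 0.3894113129; exp(-qT) = 0.9445940694; exp(-rT) = 0.9940179641
Theta = -S*exp(-qT)*phi(d1)*sigma/(2*sqrt(T)) - r*K*exp(-rT)*N(d2) + q*S*exp(-qT)*N(d1)
N(d1) = 0.5870300790; N(d2) = 0.4656241393; sqrt(T) = 1.2247448714
Term 1 = -9.8600 * 0.9445940694 * 0.3894113129 * 0.2500 / (2 * 1.2247448714) = -0.3701647651
Term 2 = -0.0040 * 9.1800 * 0.9940179641 * 0.4656241393 = -0.0169954392
Term 3 = 0.0380 * 9.8600 * 0.9445940694 * 0.5870300790 = 0.2077619826
Theta = -0.3701647651 + (-0.0169954392) + (0.2077619826) = -0.179398

Answer: Theta = -0.179398


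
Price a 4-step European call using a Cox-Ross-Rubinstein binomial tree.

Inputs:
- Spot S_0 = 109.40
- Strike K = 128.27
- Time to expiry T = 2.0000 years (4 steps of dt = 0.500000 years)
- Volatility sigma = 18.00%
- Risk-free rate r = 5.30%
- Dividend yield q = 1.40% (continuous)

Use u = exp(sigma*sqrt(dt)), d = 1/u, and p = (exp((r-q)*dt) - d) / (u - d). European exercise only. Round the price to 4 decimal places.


dt = T/N = 0.500000
u = exp(sigma*sqrt(dt)) = 1.135734; d = 1/u = 0.880488
p = (exp((r-q)*dt) - d) / (u - d) = 0.545370
Discount per step: exp(-r*dt) = 0.973848
Stock lattice S(k, i) with i counting down-moves:
  k=0: S(0,0) = 109.4000
  k=1: S(1,0) = 124.2493; S(1,1) = 96.3254
  k=2: S(2,0) = 141.1142; S(2,1) = 109.4000; S(2,2) = 84.8133
  k=3: S(3,0) = 160.2682; S(3,1) = 124.2493; S(3,2) = 96.3254; S(3,3) = 74.6771
  k=4: S(4,0) = 182.0220; S(4,1) = 141.1142; S(4,2) = 109.4000; S(4,3) = 84.8133; S(4,4) = 65.7523
Terminal payoffs V(N, i) = max(S_T - K, 0):
  V(4,0) = 53.752039; V(4,1) = 12.844177; V(4,2) = 0.000000; V(4,3) = 0.000000; V(4,4) = 0.000000
Backward induction: V(k, i) = exp(-r*dt) * [p * V(k+1, i) + (1-p) * V(k+1, i+1)].
  V(3,0) = exp(-r*dt) * [p*53.752039 + (1-p)*12.844177] = 34.234734
  V(3,1) = exp(-r*dt) * [p*12.844177 + (1-p)*0.000000] = 6.821634
  V(3,2) = exp(-r*dt) * [p*0.000000 + (1-p)*0.000000] = 0.000000
  V(3,3) = exp(-r*dt) * [p*0.000000 + (1-p)*0.000000] = 0.000000
  V(2,0) = exp(-r*dt) * [p*34.234734 + (1-p)*6.821634] = 21.202528
  V(2,1) = exp(-r*dt) * [p*6.821634 + (1-p)*0.000000] = 3.623019
  V(2,2) = exp(-r*dt) * [p*0.000000 + (1-p)*0.000000] = 0.000000
  V(1,0) = exp(-r*dt) * [p*21.202528 + (1-p)*3.623019] = 12.864872
  V(1,1) = exp(-r*dt) * [p*3.623019 + (1-p)*0.000000] = 1.924211
  V(0,0) = exp(-r*dt) * [p*12.864872 + (1-p)*1.924211] = 7.684552

Answer: Price = V(0,0) = 7.6846


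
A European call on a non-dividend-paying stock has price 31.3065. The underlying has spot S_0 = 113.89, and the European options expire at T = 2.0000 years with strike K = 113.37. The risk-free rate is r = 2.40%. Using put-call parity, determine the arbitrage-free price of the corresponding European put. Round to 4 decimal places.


Answer: Put price = 25.4733

Derivation:
Put-call parity: C - P = S_0 * exp(-qT) - K * exp(-rT).
S_0 * exp(-qT) = 113.8900 * 1.00000000 = 113.89000000
K * exp(-rT) = 113.3700 * 0.95313379 = 108.05677744
P = C - S*exp(-qT) + K*exp(-rT)
P = 31.3065 - 113.89000000 + 108.05677744 = 25.4733


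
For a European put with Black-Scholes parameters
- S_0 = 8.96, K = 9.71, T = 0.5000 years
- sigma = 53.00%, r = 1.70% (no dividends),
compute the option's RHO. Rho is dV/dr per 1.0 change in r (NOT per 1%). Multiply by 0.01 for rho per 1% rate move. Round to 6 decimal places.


Answer: Rho = -3.118112

Derivation:
d1 = -0.0044322395; d2 = -0.3791988336
phi(d1) = 0.3989383619; exp(-qT) = 1.0000000000; exp(-rT) = 0.9915360229
N(-d2) = 0.6477298912
Rho = -K*T*exp(-rT)*N(-d2) = -9.7100 * 0.5000 * 0.9915360229 * 0.6477298912 = -3.118112


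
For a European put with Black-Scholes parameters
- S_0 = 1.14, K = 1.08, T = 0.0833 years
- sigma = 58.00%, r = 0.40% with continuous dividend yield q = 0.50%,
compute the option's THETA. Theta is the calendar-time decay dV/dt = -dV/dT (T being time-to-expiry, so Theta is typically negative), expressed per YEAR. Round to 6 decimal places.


Answer: Theta = -0.420812

Derivation:
d1 = 0.4061873222; d2 = 0.2387892338
phi(d1) = 0.3673527931; exp(-qT) = 0.9995835867; exp(-rT) = 0.9996668555
Theta = -S*exp(-qT)*phi(d1)*sigma/(2*sqrt(T)) + r*K*exp(-rT)*N(-d2) - q*S*exp(-qT)*N(-d1)
N(-d1) = 0.3423024843; N(-d2) = 0.4056345095; sqrt(T) = 0.2886173938
Term 1 = -1.1400 * 0.9995835867 * 0.3673527931 * 0.5800 / (2 * 0.2886173938) = -0.4206131159
Term 2 = 0.0040 * 1.0800 * 0.9996668555 * 0.4056345095 = 0.0017517573
Term 3 = -0.0050 * 1.1400 * 0.9995835867 * 0.3423024843 = -0.0019503117
Theta = -0.4206131159 + (0.0017517573) + (-0.0019503117) = -0.420812


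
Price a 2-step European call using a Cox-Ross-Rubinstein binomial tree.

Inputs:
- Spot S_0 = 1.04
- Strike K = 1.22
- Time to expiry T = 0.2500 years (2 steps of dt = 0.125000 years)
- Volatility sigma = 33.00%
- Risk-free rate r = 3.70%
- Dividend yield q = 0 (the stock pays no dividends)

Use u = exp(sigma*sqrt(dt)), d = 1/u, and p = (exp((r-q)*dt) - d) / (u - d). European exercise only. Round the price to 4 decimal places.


dt = T/N = 0.125000
u = exp(sigma*sqrt(dt)) = 1.123751; d = 1/u = 0.889876
p = (exp((r-q)*dt) - d) / (u - d) = 0.490686
Discount per step: exp(-r*dt) = 0.995386
Stock lattice S(k, i) with i counting down-moves:
  k=0: S(0,0) = 1.0400
  k=1: S(1,0) = 1.1687; S(1,1) = 0.9255
  k=2: S(2,0) = 1.3133; S(2,1) = 1.0400; S(2,2) = 0.8236
Terminal payoffs V(N, i) = max(S_T - K, 0):
  V(2,0) = 0.093330; V(2,1) = 0.000000; V(2,2) = 0.000000
Backward induction: V(k, i) = exp(-r*dt) * [p * V(k+1, i) + (1-p) * V(k+1, i+1)].
  V(1,0) = exp(-r*dt) * [p*0.093330 + (1-p)*0.000000] = 0.045584
  V(1,1) = exp(-r*dt) * [p*0.000000 + (1-p)*0.000000] = 0.000000
  V(0,0) = exp(-r*dt) * [p*0.045584 + (1-p)*0.000000] = 0.022264

Answer: Price = V(0,0) = 0.0223


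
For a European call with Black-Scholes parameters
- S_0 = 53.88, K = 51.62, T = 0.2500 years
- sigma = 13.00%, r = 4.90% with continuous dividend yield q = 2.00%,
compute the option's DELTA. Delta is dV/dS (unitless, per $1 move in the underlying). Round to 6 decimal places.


Answer: Delta = 0.785156

Derivation:
d1 = 0.8032716500; d2 = 0.7382716500
phi(d1) = 0.2889327823; exp(-qT) = 0.9950124792; exp(-rT) = 0.9878247258
N(d1) = 0.7890911299
Delta = exp(-qT) * N(d1) = 0.9950124792 * 0.7890911299 = 0.785156


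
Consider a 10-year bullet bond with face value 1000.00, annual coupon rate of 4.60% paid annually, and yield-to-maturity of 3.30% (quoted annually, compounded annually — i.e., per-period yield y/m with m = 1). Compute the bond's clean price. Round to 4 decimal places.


Answer: Price = 1109.2140

Derivation:
Coupon per period c = face * coupon_rate / m = 46.000000
Periods per year m = 1; per-period yield y/m = 0.033000
Number of cashflows N = 10
Cashflows (t years, CF_t, discount factor 1/(1+y/m)^(m*t), PV):
  t = 1.0000: CF_t = 46.000000, DF = 0.968054, PV = 44.530494
  t = 2.0000: CF_t = 46.000000, DF = 0.937129, PV = 43.107932
  t = 3.0000: CF_t = 46.000000, DF = 0.907192, PV = 41.730815
  t = 4.0000: CF_t = 46.000000, DF = 0.878211, PV = 40.397691
  t = 5.0000: CF_t = 46.000000, DF = 0.850156, PV = 39.107155
  t = 6.0000: CF_t = 46.000000, DF = 0.822997, PV = 37.857846
  t = 7.0000: CF_t = 46.000000, DF = 0.796705, PV = 36.648447
  t = 8.0000: CF_t = 46.000000, DF = 0.771254, PV = 35.477684
  t = 9.0000: CF_t = 46.000000, DF = 0.746616, PV = 34.344321
  t = 10.0000: CF_t = 1046.000000, DF = 0.722764, PV = 756.011618
Price P = sum_t PV_t = 1109.214003


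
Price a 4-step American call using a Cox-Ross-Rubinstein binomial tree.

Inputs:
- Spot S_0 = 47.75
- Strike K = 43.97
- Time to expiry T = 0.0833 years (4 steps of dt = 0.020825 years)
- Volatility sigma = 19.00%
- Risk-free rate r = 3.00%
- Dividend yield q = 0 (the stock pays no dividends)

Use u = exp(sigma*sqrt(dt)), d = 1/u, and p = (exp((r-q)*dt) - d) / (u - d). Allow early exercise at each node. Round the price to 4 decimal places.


Answer: Price = V(0,0) = 3.9607

Derivation:
dt = T/N = 0.020825
u = exp(sigma*sqrt(dt)) = 1.027798; d = 1/u = 0.972954
p = (exp((r-q)*dt) - d) / (u - d) = 0.504541
Discount per step: exp(-r*dt) = 0.999375
Stock lattice S(k, i) with i counting down-moves:
  k=0: S(0,0) = 47.7500
  k=1: S(1,0) = 49.0774; S(1,1) = 46.4585
  k=2: S(2,0) = 50.4416; S(2,1) = 47.7500; S(2,2) = 45.2020
  k=3: S(3,0) = 51.8438; S(3,1) = 49.0774; S(3,2) = 46.4585; S(3,3) = 43.9795
  k=4: S(4,0) = 53.2849; S(4,1) = 50.4416; S(4,2) = 47.7500; S(4,3) = 45.2020; S(4,4) = 42.7900
Terminal payoffs V(N, i) = max(S_T - K, 0):
  V(4,0) = 9.314937; V(4,1) = 6.471607; V(4,2) = 3.780000; V(4,3) = 1.232019; V(4,4) = 0.000000
Backward induction: V(k, i) = exp(-r*dt) * [p * V(k+1, i) + (1-p) * V(k+1, i+1)]; then take max(V_cont, immediate exercise) for American.
  V(3,0) = exp(-r*dt) * [p*9.314937 + (1-p)*6.471607] = 7.901245; exercise = 7.873783; V(3,0) = max -> 7.901245
  V(3,1) = exp(-r*dt) * [p*6.471607 + (1-p)*3.780000] = 5.134816; exercise = 5.107355; V(3,1) = max -> 5.134816
  V(3,2) = exp(-r*dt) * [p*3.780000 + (1-p)*1.232019] = 2.516007; exercise = 2.488545; V(3,2) = max -> 2.516007
  V(3,3) = exp(-r*dt) * [p*1.232019 + (1-p)*0.000000] = 0.621216; exercise = 0.009478; V(3,3) = max -> 0.621216
  V(2,0) = exp(-r*dt) * [p*7.901245 + (1-p)*5.134816] = 6.526513; exercise = 6.471607; V(2,0) = max -> 6.526513
  V(2,1) = exp(-r*dt) * [p*5.134816 + (1-p)*2.516007] = 3.834906; exercise = 3.780000; V(2,1) = max -> 3.834906
  V(2,2) = exp(-r*dt) * [p*2.516007 + (1-p)*0.621216] = 1.576230; exercise = 1.232019; V(2,2) = max -> 1.576230
  V(1,0) = exp(-r*dt) * [p*6.526513 + (1-p)*3.834906] = 5.189688; exercise = 5.107355; V(1,0) = max -> 5.189688
  V(1,1) = exp(-r*dt) * [p*3.834906 + (1-p)*1.576230] = 2.714128; exercise = 2.488545; V(1,1) = max -> 2.714128
  V(0,0) = exp(-r*dt) * [p*5.189688 + (1-p)*2.714128] = 3.960674; exercise = 3.780000; V(0,0) = max -> 3.960674


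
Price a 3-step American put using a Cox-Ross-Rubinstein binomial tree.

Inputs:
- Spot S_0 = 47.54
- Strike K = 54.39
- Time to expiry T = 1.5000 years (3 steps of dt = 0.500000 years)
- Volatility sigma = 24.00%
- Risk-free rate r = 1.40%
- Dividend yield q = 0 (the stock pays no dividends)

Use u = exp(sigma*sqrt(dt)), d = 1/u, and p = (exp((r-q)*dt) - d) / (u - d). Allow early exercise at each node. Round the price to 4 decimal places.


Answer: Price = V(0,0) = 9.2125

Derivation:
dt = T/N = 0.500000
u = exp(sigma*sqrt(dt)) = 1.184956; d = 1/u = 0.843913
p = (exp((r-q)*dt) - d) / (u - d) = 0.478272
Discount per step: exp(-r*dt) = 0.993024
Stock lattice S(k, i) with i counting down-moves:
  k=0: S(0,0) = 47.5400
  k=1: S(1,0) = 56.3328; S(1,1) = 40.1196
  k=2: S(2,0) = 66.7519; S(2,1) = 47.5400; S(2,2) = 33.8575
  k=3: S(3,0) = 79.0981; S(3,1) = 56.3328; S(3,2) = 40.1196; S(3,3) = 28.5728
Terminal payoffs V(N, i) = max(K - S_T, 0):
  V(3,0) = 0.000000; V(3,1) = 0.000000; V(3,2) = 14.270366; V(3,3) = 25.817218
Backward induction: V(k, i) = exp(-r*dt) * [p * V(k+1, i) + (1-p) * V(k+1, i+1)]; then take max(V_cont, immediate exercise) for American.
  V(2,0) = exp(-r*dt) * [p*0.000000 + (1-p)*0.000000] = 0.000000; exercise = 0.000000; V(2,0) = max -> 0.000000
  V(2,1) = exp(-r*dt) * [p*0.000000 + (1-p)*14.270366] = 7.393309; exercise = 6.850000; V(2,1) = max -> 7.393309
  V(2,2) = exp(-r*dt) * [p*14.270366 + (1-p)*25.817218] = 20.153111; exercise = 20.532511; V(2,2) = max -> 20.532511
  V(1,0) = exp(-r*dt) * [p*0.000000 + (1-p)*7.393309] = 3.830386; exercise = 0.000000; V(1,0) = max -> 3.830386
  V(1,1) = exp(-r*dt) * [p*7.393309 + (1-p)*20.532511] = 14.149003; exercise = 14.270366; V(1,1) = max -> 14.270366
  V(0,0) = exp(-r*dt) * [p*3.830386 + (1-p)*14.270366] = 9.212498; exercise = 6.850000; V(0,0) = max -> 9.212498


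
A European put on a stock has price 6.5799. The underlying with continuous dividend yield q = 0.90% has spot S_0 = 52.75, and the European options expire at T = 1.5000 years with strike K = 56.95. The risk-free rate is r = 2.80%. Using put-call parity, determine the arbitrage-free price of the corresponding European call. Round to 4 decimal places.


Put-call parity: C - P = S_0 * exp(-qT) - K * exp(-rT).
S_0 * exp(-qT) = 52.7500 * 0.98659072 = 52.04266029
K * exp(-rT) = 56.9500 * 0.95886978 = 54.60763400
C = P + S*exp(-qT) - K*exp(-rT)
C = 6.5799 + 52.04266029 - 54.60763400 = 4.0149

Answer: Call price = 4.0149


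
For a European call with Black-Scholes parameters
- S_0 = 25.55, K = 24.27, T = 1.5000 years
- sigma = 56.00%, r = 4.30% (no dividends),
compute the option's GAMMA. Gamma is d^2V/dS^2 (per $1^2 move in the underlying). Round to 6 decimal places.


Answer: Gamma = 0.019970

Derivation:
d1 = 0.5119087964; d2 = -0.1739483315
phi(d1) = 0.3499504027; exp(-qT) = 1.0000000000; exp(-rT) = 0.9375361143
Gamma = exp(-qT) * phi(d1) / (S * sigma * sqrt(T)) = 1.0000000000 * 0.3499504027 / (25.5500 * 0.5600 * 1.2247448714) = 0.019970


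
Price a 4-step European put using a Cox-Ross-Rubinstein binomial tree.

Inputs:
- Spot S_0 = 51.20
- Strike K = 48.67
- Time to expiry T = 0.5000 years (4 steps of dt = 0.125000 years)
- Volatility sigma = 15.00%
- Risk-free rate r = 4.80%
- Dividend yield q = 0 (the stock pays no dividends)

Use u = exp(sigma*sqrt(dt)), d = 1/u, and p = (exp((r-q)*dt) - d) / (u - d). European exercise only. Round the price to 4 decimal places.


dt = T/N = 0.125000
u = exp(sigma*sqrt(dt)) = 1.054464; d = 1/u = 0.948349
p = (exp((r-q)*dt) - d) / (u - d) = 0.543457
Discount per step: exp(-r*dt) = 0.994018
Stock lattice S(k, i) with i counting down-moves:
  k=0: S(0,0) = 51.2000
  k=1: S(1,0) = 53.9886; S(1,1) = 48.5555
  k=2: S(2,0) = 56.9290; S(2,1) = 51.2000; S(2,2) = 46.0475
  k=3: S(3,0) = 60.0296; S(3,1) = 53.9886; S(3,2) = 48.5555; S(3,3) = 43.6691
  k=4: S(4,0) = 63.2991; S(4,1) = 56.9290; S(4,2) = 51.2000; S(4,3) = 46.0475; S(4,4) = 41.4135
Terminal payoffs V(N, i) = max(K - S_T, 0):
  V(4,0) = 0.000000; V(4,1) = 0.000000; V(4,2) = 0.000000; V(4,3) = 2.622498; V(4,4) = 7.256476
Backward induction: V(k, i) = exp(-r*dt) * [p * V(k+1, i) + (1-p) * V(k+1, i+1)].
  V(3,0) = exp(-r*dt) * [p*0.000000 + (1-p)*0.000000] = 0.000000
  V(3,1) = exp(-r*dt) * [p*0.000000 + (1-p)*0.000000] = 0.000000
  V(3,2) = exp(-r*dt) * [p*0.000000 + (1-p)*2.622498] = 1.190121
  V(3,3) = exp(-r*dt) * [p*2.622498 + (1-p)*7.256476] = 4.709765
  V(2,0) = exp(-r*dt) * [p*0.000000 + (1-p)*0.000000] = 0.000000
  V(2,1) = exp(-r*dt) * [p*0.000000 + (1-p)*1.190121] = 0.540091
  V(2,2) = exp(-r*dt) * [p*1.190121 + (1-p)*4.709765] = 2.780259
  V(1,0) = exp(-r*dt) * [p*0.000000 + (1-p)*0.540091] = 0.245100
  V(1,1) = exp(-r*dt) * [p*0.540091 + (1-p)*2.780259] = 1.553476
  V(0,0) = exp(-r*dt) * [p*0.245100 + (1-p)*1.553476] = 0.837391

Answer: Price = V(0,0) = 0.8374


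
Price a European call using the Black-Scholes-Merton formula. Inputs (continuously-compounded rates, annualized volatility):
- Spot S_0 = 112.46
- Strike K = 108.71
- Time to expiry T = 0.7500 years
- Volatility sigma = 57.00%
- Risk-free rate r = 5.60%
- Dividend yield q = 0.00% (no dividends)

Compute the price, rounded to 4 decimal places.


d1 = (ln(S/K) + (r - q + 0.5*sigma^2) * T) / (sigma * sqrt(T)) = 0.40060272
d2 = d1 - sigma * sqrt(T) = -0.09303176
exp(-rT) = 0.95886978; exp(-qT) = 1.00000000
C = S_0 * exp(-qT) * N(d1) - K * exp(-rT) * N(d2)
N(d1) = 0.65564368; N(d2) = 0.46293917
C = 112.4600 * 1.00000000 * 0.65564368 - 108.7100 * 0.95886978 * 0.46293917 = 25.4775

Answer: Price = 25.4775


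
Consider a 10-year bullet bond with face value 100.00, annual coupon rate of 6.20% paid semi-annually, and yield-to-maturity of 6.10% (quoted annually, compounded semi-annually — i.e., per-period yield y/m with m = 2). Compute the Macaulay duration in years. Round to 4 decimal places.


Answer: Macaulay duration = 7.6092 years

Derivation:
Coupon per period c = face * coupon_rate / m = 3.100000
Periods per year m = 2; per-period yield y/m = 0.030500
Number of cashflows N = 20
Cashflows (t years, CF_t, discount factor 1/(1+y/m)^(m*t), PV):
  t = 0.5000: CF_t = 3.100000, DF = 0.970403, PV = 3.008248
  t = 1.0000: CF_t = 3.100000, DF = 0.941681, PV = 2.919212
  t = 1.5000: CF_t = 3.100000, DF = 0.913810, PV = 2.832812
  t = 2.0000: CF_t = 3.100000, DF = 0.886764, PV = 2.748968
  t = 2.5000: CF_t = 3.100000, DF = 0.860518, PV = 2.667606
  t = 3.0000: CF_t = 3.100000, DF = 0.835049, PV = 2.588652
  t = 3.5000: CF_t = 3.100000, DF = 0.810334, PV = 2.512035
  t = 4.0000: CF_t = 3.100000, DF = 0.786350, PV = 2.437686
  t = 4.5000: CF_t = 3.100000, DF = 0.763076, PV = 2.365537
  t = 5.0000: CF_t = 3.100000, DF = 0.740491, PV = 2.295523
  t = 5.5000: CF_t = 3.100000, DF = 0.718575, PV = 2.227582
  t = 6.0000: CF_t = 3.100000, DF = 0.697307, PV = 2.161652
  t = 6.5000: CF_t = 3.100000, DF = 0.676669, PV = 2.097673
  t = 7.0000: CF_t = 3.100000, DF = 0.656641, PV = 2.035587
  t = 7.5000: CF_t = 3.100000, DF = 0.637206, PV = 1.975340
  t = 8.0000: CF_t = 3.100000, DF = 0.618347, PV = 1.916875
  t = 8.5000: CF_t = 3.100000, DF = 0.600045, PV = 1.860141
  t = 9.0000: CF_t = 3.100000, DF = 0.582286, PV = 1.805085
  t = 9.5000: CF_t = 3.100000, DF = 0.565052, PV = 1.751660
  t = 10.0000: CF_t = 103.100000, DF = 0.548328, PV = 56.532572
Price P = sum_t PV_t = 100.740447
Macaulay numerator sum_t t * PV_t:
  t * PV_t at t = 0.5000: 1.504124
  t * PV_t at t = 1.0000: 2.919212
  t * PV_t at t = 1.5000: 4.249218
  t * PV_t at t = 2.0000: 5.497936
  t * PV_t at t = 2.5000: 6.669015
  t * PV_t at t = 3.0000: 7.765957
  t * PV_t at t = 3.5000: 8.792123
  t * PV_t at t = 4.0000: 9.750743
  t * PV_t at t = 4.5000: 10.644916
  t * PV_t at t = 5.0000: 11.477617
  t * PV_t at t = 5.5000: 12.251702
  t * PV_t at t = 6.0000: 12.969911
  t * PV_t at t = 6.5000: 13.634873
  t * PV_t at t = 7.0000: 14.249112
  t * PV_t at t = 7.5000: 14.815046
  t * PV_t at t = 8.0000: 15.334999
  t * PV_t at t = 8.5000: 15.811195
  t * PV_t at t = 9.0000: 16.245769
  t * PV_t at t = 9.5000: 16.640768
  t * PV_t at t = 10.0000: 565.325718
Macaulay duration D = (sum_t t * PV_t) / P = 766.549955 / 100.740447 = 7.609158


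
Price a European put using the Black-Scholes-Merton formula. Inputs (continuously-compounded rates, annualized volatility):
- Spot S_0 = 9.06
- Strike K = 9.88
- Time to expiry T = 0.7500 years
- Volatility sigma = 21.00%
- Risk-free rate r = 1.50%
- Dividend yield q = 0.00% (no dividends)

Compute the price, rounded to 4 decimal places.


Answer: Price = 1.0945

Derivation:
d1 = (ln(S/K) + (r - q + 0.5*sigma^2) * T) / (sigma * sqrt(T)) = -0.32362348
d2 = d1 - sigma * sqrt(T) = -0.50548881
exp(-rT) = 0.98881304; exp(-qT) = 1.00000000
P = K * exp(-rT) * N(-d2) - S_0 * exp(-qT) * N(-d1)
N(-d1) = 0.62688844; N(-d2) = 0.69339222
P = 9.8800 * 0.98881304 * 0.69339222 - 9.0600 * 1.00000000 * 0.62688844 = 1.0945


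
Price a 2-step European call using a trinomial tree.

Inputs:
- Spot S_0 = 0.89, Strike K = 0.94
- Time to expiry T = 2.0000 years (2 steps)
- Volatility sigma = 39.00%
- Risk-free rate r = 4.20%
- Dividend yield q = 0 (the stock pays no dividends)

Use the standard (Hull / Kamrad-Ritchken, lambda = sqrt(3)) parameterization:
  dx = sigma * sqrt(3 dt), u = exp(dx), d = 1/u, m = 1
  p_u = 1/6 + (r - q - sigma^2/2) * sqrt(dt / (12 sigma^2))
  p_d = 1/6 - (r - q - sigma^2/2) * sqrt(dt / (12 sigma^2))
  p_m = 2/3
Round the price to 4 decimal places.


dt = T/N = 1.000000; dx = sigma*sqrt(3*dt) = 0.675500
u = exp(dx) = 1.965015; d = 1/u = 0.508902
p_u = 0.141463, p_m = 0.666667, p_d = 0.191870
Discount per step: exp(-r*dt) = 0.958870
Stock lattice S(k, j) with j the centered position index:
  k=0: S(0,+0) = 0.8900
  k=1: S(1,-1) = 0.4529; S(1,+0) = 0.8900; S(1,+1) = 1.7489
  k=2: S(2,-2) = 0.2305; S(2,-1) = 0.4529; S(2,+0) = 0.8900; S(2,+1) = 1.7489; S(2,+2) = 3.4365
Terminal payoffs V(N, j) = max(S_T - K, 0):
  V(2,-2) = 0.000000; V(2,-1) = 0.000000; V(2,+0) = 0.000000; V(2,+1) = 0.808863; V(2,+2) = 2.496542
Backward induction: V(k, j) = exp(-r*dt) * [p_u * V(k+1, j+1) + p_m * V(k+1, j) + p_d * V(k+1, j-1)]
  V(1,-1) = exp(-r*dt) * [p_u*0.000000 + p_m*0.000000 + p_d*0.000000] = 0.000000
  V(1,+0) = exp(-r*dt) * [p_u*0.808863 + p_m*0.000000 + p_d*0.000000] = 0.109718
  V(1,+1) = exp(-r*dt) * [p_u*2.496542 + p_m*0.808863 + p_d*0.000000] = 0.855706
  V(0,+0) = exp(-r*dt) * [p_u*0.855706 + p_m*0.109718 + p_d*0.000000] = 0.186209

Answer: Price = V(0,0) = 0.1862


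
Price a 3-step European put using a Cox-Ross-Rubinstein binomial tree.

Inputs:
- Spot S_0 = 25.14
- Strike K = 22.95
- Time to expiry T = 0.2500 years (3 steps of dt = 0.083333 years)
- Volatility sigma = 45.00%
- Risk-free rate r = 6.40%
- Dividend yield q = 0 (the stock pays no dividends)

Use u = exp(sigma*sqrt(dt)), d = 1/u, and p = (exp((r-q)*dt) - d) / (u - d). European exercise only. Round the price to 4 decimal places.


Answer: Price = V(0,0) = 1.1115

Derivation:
dt = T/N = 0.083333
u = exp(sigma*sqrt(dt)) = 1.138719; d = 1/u = 0.878180
p = (exp((r-q)*dt) - d) / (u - d) = 0.488095
Discount per step: exp(-r*dt) = 0.994681
Stock lattice S(k, i) with i counting down-moves:
  k=0: S(0,0) = 25.1400
  k=1: S(1,0) = 28.6274; S(1,1) = 22.0774
  k=2: S(2,0) = 32.5986; S(2,1) = 25.1400; S(2,2) = 19.3880
  k=3: S(3,0) = 37.1206; S(3,1) = 28.6274; S(3,2) = 22.0774; S(3,3) = 17.0261
Terminal payoffs V(N, i) = max(K - S_T, 0):
  V(3,0) = 0.000000; V(3,1) = 0.000000; V(3,2) = 0.872557; V(3,3) = 5.923878
Backward induction: V(k, i) = exp(-r*dt) * [p * V(k+1, i) + (1-p) * V(k+1, i+1)].
  V(2,0) = exp(-r*dt) * [p*0.000000 + (1-p)*0.000000] = 0.000000
  V(2,1) = exp(-r*dt) * [p*0.000000 + (1-p)*0.872557] = 0.444291
  V(2,2) = exp(-r*dt) * [p*0.872557 + (1-p)*5.923878] = 3.439959
  V(1,0) = exp(-r*dt) * [p*0.000000 + (1-p)*0.444291] = 0.226225
  V(1,1) = exp(-r*dt) * [p*0.444291 + (1-p)*3.439959] = 1.967269
  V(0,0) = exp(-r*dt) * [p*0.226225 + (1-p)*1.967269] = 1.111531
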